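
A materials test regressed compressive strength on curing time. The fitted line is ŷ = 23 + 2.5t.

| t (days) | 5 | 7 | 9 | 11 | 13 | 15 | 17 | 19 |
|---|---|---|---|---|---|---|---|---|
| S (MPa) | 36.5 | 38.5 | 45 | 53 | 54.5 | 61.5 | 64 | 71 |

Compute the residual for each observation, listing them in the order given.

t=5: ŷ = 23 + 2.5·5 = 35.5; r = 36.5 − 35.5 = 1
t=7: ŷ = 23 + 2.5·7 = 40.5; r = 38.5 − 40.5 = -2
t=9: ŷ = 23 + 2.5·9 = 45.5; r = 45 − 45.5 = -0.5
t=11: ŷ = 23 + 2.5·11 = 50.5; r = 53 − 50.5 = 2.5
t=13: ŷ = 23 + 2.5·13 = 55.5; r = 54.5 − 55.5 = -1
t=15: ŷ = 23 + 2.5·15 = 60.5; r = 61.5 − 60.5 = 1
t=17: ŷ = 23 + 2.5·17 = 65.5; r = 64 − 65.5 = -1.5
t=19: ŷ = 23 + 2.5·19 = 70.5; r = 71 − 70.5 = 0.5

1, -2, -0.5, 2.5, -1, 1, -1.5, 0.5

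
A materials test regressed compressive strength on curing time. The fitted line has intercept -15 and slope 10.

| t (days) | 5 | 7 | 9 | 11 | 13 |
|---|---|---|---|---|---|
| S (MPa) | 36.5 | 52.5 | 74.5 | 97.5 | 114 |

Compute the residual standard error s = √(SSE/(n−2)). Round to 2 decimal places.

s = 2.31

t=5: Ŝ = -15 + 10·5 = 35; r = 36.5 − 35 = 1.5
t=7: Ŝ = -15 + 10·7 = 55; r = 52.5 − 55 = -2.5
t=9: Ŝ = -15 + 10·9 = 75; r = 74.5 − 75 = -0.5
t=11: Ŝ = -15 + 10·11 = 95; r = 97.5 − 95 = 2.5
t=13: Ŝ = -15 + 10·13 = 115; r = 114 − 115 = -1
SSE = 2.25 + 6.25 + 0.25 + 6.25 + 1 = 16
s = √(16/3) = √5.33333 ≈ 2.31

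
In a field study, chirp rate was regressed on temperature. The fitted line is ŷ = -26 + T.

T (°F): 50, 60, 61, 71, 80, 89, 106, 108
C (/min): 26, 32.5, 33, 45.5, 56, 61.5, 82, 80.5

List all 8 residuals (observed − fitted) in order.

2, -1.5, -2, 0.5, 2, -1.5, 2, -1.5

T=50: ŷ = -26 + 50 = 24; e = 26 − 24 = 2
T=60: ŷ = -26 + 60 = 34; e = 32.5 − 34 = -1.5
T=61: ŷ = -26 + 61 = 35; e = 33 − 35 = -2
T=71: ŷ = -26 + 71 = 45; e = 45.5 − 45 = 0.5
T=80: ŷ = -26 + 80 = 54; e = 56 − 54 = 2
T=89: ŷ = -26 + 89 = 63; e = 61.5 − 63 = -1.5
T=106: ŷ = -26 + 106 = 80; e = 82 − 80 = 2
T=108: ŷ = -26 + 108 = 82; e = 80.5 − 82 = -1.5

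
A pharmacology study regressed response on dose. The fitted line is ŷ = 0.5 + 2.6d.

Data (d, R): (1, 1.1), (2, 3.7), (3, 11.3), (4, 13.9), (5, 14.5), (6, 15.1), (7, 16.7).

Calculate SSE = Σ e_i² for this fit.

d=1: ŷ = 0.5 + 2.6·1 = 3.1; e = 1.1 − 3.1 = -2
d=2: ŷ = 0.5 + 2.6·2 = 5.7; e = 3.7 − 5.7 = -2
d=3: ŷ = 0.5 + 2.6·3 = 8.3; e = 11.3 − 8.3 = 3
d=4: ŷ = 0.5 + 2.6·4 = 10.9; e = 13.9 − 10.9 = 3
d=5: ŷ = 0.5 + 2.6·5 = 13.5; e = 14.5 − 13.5 = 1
d=6: ŷ = 0.5 + 2.6·6 = 16.1; e = 15.1 − 16.1 = -1
d=7: ŷ = 0.5 + 2.6·7 = 18.7; e = 16.7 − 18.7 = -2
SSE = 4 + 4 + 9 + 9 + 1 + 1 + 4 = 32

SSE = 32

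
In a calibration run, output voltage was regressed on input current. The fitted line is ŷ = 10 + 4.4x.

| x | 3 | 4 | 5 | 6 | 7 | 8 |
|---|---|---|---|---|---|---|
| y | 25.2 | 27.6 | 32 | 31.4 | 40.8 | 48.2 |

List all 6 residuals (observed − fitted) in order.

2, 0, 0, -5, 0, 3

x=3: ŷ = 10 + 4.4·3 = 23.2; r = 25.2 − 23.2 = 2
x=4: ŷ = 10 + 4.4·4 = 27.6; r = 27.6 − 27.6 = 0
x=5: ŷ = 10 + 4.4·5 = 32; r = 32 − 32 = 0
x=6: ŷ = 10 + 4.4·6 = 36.4; r = 31.4 − 36.4 = -5
x=7: ŷ = 10 + 4.4·7 = 40.8; r = 40.8 − 40.8 = 0
x=8: ŷ = 10 + 4.4·8 = 45.2; r = 48.2 − 45.2 = 3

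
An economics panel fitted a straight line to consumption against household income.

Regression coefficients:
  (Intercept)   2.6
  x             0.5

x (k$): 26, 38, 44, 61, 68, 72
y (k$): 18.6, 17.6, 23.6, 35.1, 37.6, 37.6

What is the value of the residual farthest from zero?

x=26: ŷ = 2.6 + 0.5·26 = 15.6; r = 18.6 − 15.6 = 3
x=38: ŷ = 2.6 + 0.5·38 = 21.6; r = 17.6 − 21.6 = -4
x=44: ŷ = 2.6 + 0.5·44 = 24.6; r = 23.6 − 24.6 = -1
x=61: ŷ = 2.6 + 0.5·61 = 33.1; r = 35.1 − 33.1 = 2
x=68: ŷ = 2.6 + 0.5·68 = 36.6; r = 37.6 − 36.6 = 1
x=72: ŷ = 2.6 + 0.5·72 = 38.6; r = 37.6 − 38.6 = -1
Largest |r| is 4 at x = 38, residual -4.

r = -4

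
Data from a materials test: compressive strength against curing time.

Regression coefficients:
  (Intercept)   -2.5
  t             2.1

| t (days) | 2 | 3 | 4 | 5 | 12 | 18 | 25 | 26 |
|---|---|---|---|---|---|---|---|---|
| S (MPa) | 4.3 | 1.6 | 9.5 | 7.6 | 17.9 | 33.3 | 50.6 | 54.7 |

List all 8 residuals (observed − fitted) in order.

2.6, -2.2, 3.6, -0.4, -4.8, -2, 0.6, 2.6

t=2: Ŝ = -2.5 + 2.1·2 = 1.7; r = 4.3 − 1.7 = 2.6
t=3: Ŝ = -2.5 + 2.1·3 = 3.8; r = 1.6 − 3.8 = -2.2
t=4: Ŝ = -2.5 + 2.1·4 = 5.9; r = 9.5 − 5.9 = 3.6
t=5: Ŝ = -2.5 + 2.1·5 = 8; r = 7.6 − 8 = -0.4
t=12: Ŝ = -2.5 + 2.1·12 = 22.7; r = 17.9 − 22.7 = -4.8
t=18: Ŝ = -2.5 + 2.1·18 = 35.3; r = 33.3 − 35.3 = -2
t=25: Ŝ = -2.5 + 2.1·25 = 50; r = 50.6 − 50 = 0.6
t=26: Ŝ = -2.5 + 2.1·26 = 52.1; r = 54.7 − 52.1 = 2.6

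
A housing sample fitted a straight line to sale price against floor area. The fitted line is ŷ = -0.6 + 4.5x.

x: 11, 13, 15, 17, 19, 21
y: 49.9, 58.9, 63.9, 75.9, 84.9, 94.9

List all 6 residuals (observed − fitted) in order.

1, 1, -3, 0, 0, 1

x=11: ŷ = -0.6 + 4.5·11 = 48.9; e = 49.9 − 48.9 = 1
x=13: ŷ = -0.6 + 4.5·13 = 57.9; e = 58.9 − 57.9 = 1
x=15: ŷ = -0.6 + 4.5·15 = 66.9; e = 63.9 − 66.9 = -3
x=17: ŷ = -0.6 + 4.5·17 = 75.9; e = 75.9 − 75.9 = 0
x=19: ŷ = -0.6 + 4.5·19 = 84.9; e = 84.9 − 84.9 = 0
x=21: ŷ = -0.6 + 4.5·21 = 93.9; e = 94.9 − 93.9 = 1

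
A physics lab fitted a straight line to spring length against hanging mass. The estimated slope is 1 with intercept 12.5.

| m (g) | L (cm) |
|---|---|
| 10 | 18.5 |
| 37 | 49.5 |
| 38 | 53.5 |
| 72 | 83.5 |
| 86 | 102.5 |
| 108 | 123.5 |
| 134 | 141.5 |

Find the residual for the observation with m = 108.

r = 3

ŷ = 12.5 + 108 = 120.5
r = 123.5 − 120.5 = 3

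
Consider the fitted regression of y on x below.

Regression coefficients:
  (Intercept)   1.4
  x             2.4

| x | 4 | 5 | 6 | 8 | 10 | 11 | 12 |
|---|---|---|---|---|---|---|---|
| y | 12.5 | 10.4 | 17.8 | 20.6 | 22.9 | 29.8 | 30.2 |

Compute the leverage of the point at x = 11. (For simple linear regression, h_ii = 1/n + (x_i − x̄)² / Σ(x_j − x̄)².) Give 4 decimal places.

h = 0.2980

x̄ = (4 + 5 + 6 + 8 + 10 + 11 + 12)/7 = 8
Σ(x − x̄)² = 16 + 9 + 4 + 0 + 4 + 9 + 16 = 58
h = 1/7 + (3)²/58 = 0.142857 + 0.155172 = 0.2980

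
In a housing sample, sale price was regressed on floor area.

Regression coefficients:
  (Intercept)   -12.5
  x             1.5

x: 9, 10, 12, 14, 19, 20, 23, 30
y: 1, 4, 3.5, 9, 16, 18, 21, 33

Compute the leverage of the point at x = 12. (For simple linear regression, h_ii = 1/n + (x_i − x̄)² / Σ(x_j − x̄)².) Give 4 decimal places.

h = 0.1970

x̄ = (9 + 10 + 12 + 14 + 19 + 20 + 23 + 30)/8 = 17.125
Σ(x − x̄)² = 66.0156 + 50.7656 + 26.2656 + 9.76562 + 3.51562 + 8.26562 + 34.5156 + 165.766 = 364.875
h = 1/8 + (-5.125)²/364.875 = 0.125 + 0.0719853 = 0.1970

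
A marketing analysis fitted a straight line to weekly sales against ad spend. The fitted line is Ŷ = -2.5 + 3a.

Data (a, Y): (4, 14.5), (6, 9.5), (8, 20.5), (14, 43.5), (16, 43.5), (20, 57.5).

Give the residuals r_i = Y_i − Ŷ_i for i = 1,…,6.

5, -6, -1, 4, -2, 0

a=4: Ŷ = -2.5 + 3·4 = 9.5; r = 14.5 − 9.5 = 5
a=6: Ŷ = -2.5 + 3·6 = 15.5; r = 9.5 − 15.5 = -6
a=8: Ŷ = -2.5 + 3·8 = 21.5; r = 20.5 − 21.5 = -1
a=14: Ŷ = -2.5 + 3·14 = 39.5; r = 43.5 − 39.5 = 4
a=16: Ŷ = -2.5 + 3·16 = 45.5; r = 43.5 − 45.5 = -2
a=20: Ŷ = -2.5 + 3·20 = 57.5; r = 57.5 − 57.5 = 0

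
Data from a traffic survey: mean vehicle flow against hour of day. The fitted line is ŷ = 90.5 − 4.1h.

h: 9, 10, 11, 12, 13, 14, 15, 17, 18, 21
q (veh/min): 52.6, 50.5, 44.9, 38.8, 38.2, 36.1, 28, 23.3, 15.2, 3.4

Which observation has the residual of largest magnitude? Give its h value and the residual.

h = 14, r = 3

h=9: ŷ = 90.5 − 4.1·9 = 53.6; r = 52.6 − 53.6 = -1
h=10: ŷ = 90.5 − 4.1·10 = 49.5; r = 50.5 − 49.5 = 1
h=11: ŷ = 90.5 − 4.1·11 = 45.4; r = 44.9 − 45.4 = -0.5
h=12: ŷ = 90.5 − 4.1·12 = 41.3; r = 38.8 − 41.3 = -2.5
h=13: ŷ = 90.5 − 4.1·13 = 37.2; r = 38.2 − 37.2 = 1
h=14: ŷ = 90.5 − 4.1·14 = 33.1; r = 36.1 − 33.1 = 3
h=15: ŷ = 90.5 − 4.1·15 = 29; r = 28 − 29 = -1
h=17: ŷ = 90.5 − 4.1·17 = 20.8; r = 23.3 − 20.8 = 2.5
h=18: ŷ = 90.5 − 4.1·18 = 16.7; r = 15.2 − 16.7 = -1.5
h=21: ŷ = 90.5 − 4.1·21 = 4.4; r = 3.4 − 4.4 = -1
Largest |r| is 3 at h = 14, residual 3.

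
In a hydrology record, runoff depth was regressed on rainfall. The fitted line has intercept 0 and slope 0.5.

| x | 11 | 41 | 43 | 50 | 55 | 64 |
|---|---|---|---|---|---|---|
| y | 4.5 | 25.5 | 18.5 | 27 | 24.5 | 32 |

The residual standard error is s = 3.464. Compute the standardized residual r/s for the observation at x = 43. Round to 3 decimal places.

ŷ = 0.5·43 = 21.5
r = 18.5 − 21.5 = -3
r/s = -3 / 3.464 = -0.866

-0.866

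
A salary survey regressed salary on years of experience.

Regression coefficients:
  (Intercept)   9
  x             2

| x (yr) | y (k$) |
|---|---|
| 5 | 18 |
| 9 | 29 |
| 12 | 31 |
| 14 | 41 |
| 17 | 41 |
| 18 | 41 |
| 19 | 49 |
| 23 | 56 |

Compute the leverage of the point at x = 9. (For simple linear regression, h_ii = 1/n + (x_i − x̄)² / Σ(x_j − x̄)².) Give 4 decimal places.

x̄ = (5 + 9 + 12 + 14 + 17 + 18 + 19 + 23)/8 = 14.625
Σ(x − x̄)² = 92.6406 + 31.6406 + 6.89062 + 0.390625 + 5.64062 + 11.3906 + 19.1406 + 70.1406 = 237.875
h = 1/8 + (-5.625)²/237.875 = 0.125 + 0.133014 = 0.2580

h = 0.2580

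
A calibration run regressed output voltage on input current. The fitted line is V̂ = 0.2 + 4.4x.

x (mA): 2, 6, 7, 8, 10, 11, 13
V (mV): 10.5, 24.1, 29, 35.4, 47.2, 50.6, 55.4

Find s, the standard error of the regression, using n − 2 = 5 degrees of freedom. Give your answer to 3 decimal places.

s = 2.429

x=2: V̂ = 0.2 + 4.4·2 = 9; e = 10.5 − 9 = 1.5
x=6: V̂ = 0.2 + 4.4·6 = 26.6; e = 24.1 − 26.6 = -2.5
x=7: V̂ = 0.2 + 4.4·7 = 31; e = 29 − 31 = -2
x=8: V̂ = 0.2 + 4.4·8 = 35.4; e = 35.4 − 35.4 = 0
x=10: V̂ = 0.2 + 4.4·10 = 44.2; e = 47.2 − 44.2 = 3
x=11: V̂ = 0.2 + 4.4·11 = 48.6; e = 50.6 − 48.6 = 2
x=13: V̂ = 0.2 + 4.4·13 = 57.4; e = 55.4 − 57.4 = -2
SSE = 2.25 + 6.25 + 4 + 0 + 9 + 4 + 4 = 29.5
s = √(29.5/5) = √5.9 ≈ 2.429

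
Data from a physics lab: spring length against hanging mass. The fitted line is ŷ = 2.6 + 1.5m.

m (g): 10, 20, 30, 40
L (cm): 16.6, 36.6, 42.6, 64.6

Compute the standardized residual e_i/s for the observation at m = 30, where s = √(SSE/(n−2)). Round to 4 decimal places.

m=10: ŷ = 2.6 + 1.5·10 = 17.6; e = 16.6 − 17.6 = -1
m=20: ŷ = 2.6 + 1.5·20 = 32.6; e = 36.6 − 32.6 = 4
m=30: ŷ = 2.6 + 1.5·30 = 47.6; e = 42.6 − 47.6 = -5
m=40: ŷ = 2.6 + 1.5·40 = 62.6; e = 64.6 − 62.6 = 2
SSE = 1 + 16 + 25 + 4 = 46
s = √(46/2) = 4.79583
e/s = -5 / 4.79583 = -1.0426

-1.0426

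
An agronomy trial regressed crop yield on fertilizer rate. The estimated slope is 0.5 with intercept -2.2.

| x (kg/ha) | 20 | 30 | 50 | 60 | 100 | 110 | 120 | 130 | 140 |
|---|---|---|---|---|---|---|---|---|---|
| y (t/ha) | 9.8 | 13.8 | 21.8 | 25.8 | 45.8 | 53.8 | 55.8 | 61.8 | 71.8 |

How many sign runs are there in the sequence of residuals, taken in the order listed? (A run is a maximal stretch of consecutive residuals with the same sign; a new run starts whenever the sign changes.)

5 runs

x=20: ŷ = -2.2 + 0.5·20 = 7.8; r = 9.8 − 7.8 = 2
x=30: ŷ = -2.2 + 0.5·30 = 12.8; r = 13.8 − 12.8 = 1
x=50: ŷ = -2.2 + 0.5·50 = 22.8; r = 21.8 − 22.8 = -1
x=60: ŷ = -2.2 + 0.5·60 = 27.8; r = 25.8 − 27.8 = -2
x=100: ŷ = -2.2 + 0.5·100 = 47.8; r = 45.8 − 47.8 = -2
x=110: ŷ = -2.2 + 0.5·110 = 52.8; r = 53.8 − 52.8 = 1
x=120: ŷ = -2.2 + 0.5·120 = 57.8; r = 55.8 − 57.8 = -2
x=130: ŷ = -2.2 + 0.5·130 = 62.8; r = 61.8 − 62.8 = -1
x=140: ŷ = -2.2 + 0.5·140 = 67.8; r = 71.8 − 67.8 = 4
Signs: + + − − − + − − +
Runs: +×2, −×3, +×1, −×2, +×1 → 5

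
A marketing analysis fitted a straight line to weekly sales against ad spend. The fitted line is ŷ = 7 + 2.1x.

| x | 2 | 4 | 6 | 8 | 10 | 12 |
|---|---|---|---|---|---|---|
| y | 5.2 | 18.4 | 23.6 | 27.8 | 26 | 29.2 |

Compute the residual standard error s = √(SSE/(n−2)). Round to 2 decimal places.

s = 4.74

x=2: ŷ = 7 + 2.1·2 = 11.2; r = 5.2 − 11.2 = -6
x=4: ŷ = 7 + 2.1·4 = 15.4; r = 18.4 − 15.4 = 3
x=6: ŷ = 7 + 2.1·6 = 19.6; r = 23.6 − 19.6 = 4
x=8: ŷ = 7 + 2.1·8 = 23.8; r = 27.8 − 23.8 = 4
x=10: ŷ = 7 + 2.1·10 = 28; r = 26 − 28 = -2
x=12: ŷ = 7 + 2.1·12 = 32.2; r = 29.2 − 32.2 = -3
SSE = 36 + 9 + 16 + 16 + 4 + 9 = 90
s = √(90/4) = √22.5 ≈ 4.74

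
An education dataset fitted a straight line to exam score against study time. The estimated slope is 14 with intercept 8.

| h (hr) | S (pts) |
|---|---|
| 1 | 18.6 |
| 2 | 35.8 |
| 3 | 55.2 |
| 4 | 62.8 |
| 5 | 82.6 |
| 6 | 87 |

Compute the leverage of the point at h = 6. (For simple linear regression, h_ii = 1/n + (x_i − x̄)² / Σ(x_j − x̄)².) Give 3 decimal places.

h = 0.524

h̄ = (1 + 2 + 3 + 4 + 5 + 6)/6 = 3.5
Σ(h − h̄)² = 6.25 + 2.25 + 0.25 + 0.25 + 2.25 + 6.25 = 17.5
h = 1/6 + (2.5)²/17.5 = 0.166667 + 0.357143 = 0.524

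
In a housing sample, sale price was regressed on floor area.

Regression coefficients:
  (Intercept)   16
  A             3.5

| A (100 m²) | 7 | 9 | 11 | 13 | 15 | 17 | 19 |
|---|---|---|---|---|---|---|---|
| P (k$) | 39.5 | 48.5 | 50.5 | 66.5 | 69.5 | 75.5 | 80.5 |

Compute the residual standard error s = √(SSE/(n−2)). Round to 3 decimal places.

A=7: P̂ = 16 + 3.5·7 = 40.5; r = 39.5 − 40.5 = -1
A=9: P̂ = 16 + 3.5·9 = 47.5; r = 48.5 − 47.5 = 1
A=11: P̂ = 16 + 3.5·11 = 54.5; r = 50.5 − 54.5 = -4
A=13: P̂ = 16 + 3.5·13 = 61.5; r = 66.5 − 61.5 = 5
A=15: P̂ = 16 + 3.5·15 = 68.5; r = 69.5 − 68.5 = 1
A=17: P̂ = 16 + 3.5·17 = 75.5; r = 75.5 − 75.5 = 0
A=19: P̂ = 16 + 3.5·19 = 82.5; r = 80.5 − 82.5 = -2
SSE = 1 + 1 + 16 + 25 + 1 + 0 + 4 = 48
s = √(48/5) = √9.6 ≈ 3.098

s = 3.098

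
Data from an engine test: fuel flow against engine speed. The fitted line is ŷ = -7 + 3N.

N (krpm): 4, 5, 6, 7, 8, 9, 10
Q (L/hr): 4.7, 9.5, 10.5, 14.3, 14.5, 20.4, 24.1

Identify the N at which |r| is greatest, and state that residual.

N = 8, r = -2.5

N=4: ŷ = -7 + 3·4 = 5; r = 4.7 − 5 = -0.3
N=5: ŷ = -7 + 3·5 = 8; r = 9.5 − 8 = 1.5
N=6: ŷ = -7 + 3·6 = 11; r = 10.5 − 11 = -0.5
N=7: ŷ = -7 + 3·7 = 14; r = 14.3 − 14 = 0.3
N=8: ŷ = -7 + 3·8 = 17; r = 14.5 − 17 = -2.5
N=9: ŷ = -7 + 3·9 = 20; r = 20.4 − 20 = 0.4
N=10: ŷ = -7 + 3·10 = 23; r = 24.1 − 23 = 1.1
Largest |r| is 2.5 at N = 8, residual -2.5.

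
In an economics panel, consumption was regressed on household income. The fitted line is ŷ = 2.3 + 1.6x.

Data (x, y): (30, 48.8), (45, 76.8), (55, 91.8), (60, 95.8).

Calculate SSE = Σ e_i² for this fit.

x=30: ŷ = 2.3 + 1.6·30 = 50.3; e = 48.8 − 50.3 = -1.5
x=45: ŷ = 2.3 + 1.6·45 = 74.3; e = 76.8 − 74.3 = 2.5
x=55: ŷ = 2.3 + 1.6·55 = 90.3; e = 91.8 − 90.3 = 1.5
x=60: ŷ = 2.3 + 1.6·60 = 98.3; e = 95.8 − 98.3 = -2.5
SSE = 2.25 + 6.25 + 2.25 + 6.25 = 17

SSE = 17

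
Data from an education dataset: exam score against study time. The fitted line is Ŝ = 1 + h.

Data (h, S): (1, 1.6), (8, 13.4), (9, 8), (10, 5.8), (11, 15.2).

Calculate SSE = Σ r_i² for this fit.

h=1: Ŝ = 1 + 1 = 2; r = 1.6 − 2 = -0.4
h=8: Ŝ = 1 + 8 = 9; r = 13.4 − 9 = 4.4
h=9: Ŝ = 1 + 9 = 10; r = 8 − 10 = -2
h=10: Ŝ = 1 + 10 = 11; r = 5.8 − 11 = -5.2
h=11: Ŝ = 1 + 11 = 12; r = 15.2 − 12 = 3.2
SSE = 0.16 + 19.36 + 4 + 27.04 + 10.24 = 60.8

SSE = 60.8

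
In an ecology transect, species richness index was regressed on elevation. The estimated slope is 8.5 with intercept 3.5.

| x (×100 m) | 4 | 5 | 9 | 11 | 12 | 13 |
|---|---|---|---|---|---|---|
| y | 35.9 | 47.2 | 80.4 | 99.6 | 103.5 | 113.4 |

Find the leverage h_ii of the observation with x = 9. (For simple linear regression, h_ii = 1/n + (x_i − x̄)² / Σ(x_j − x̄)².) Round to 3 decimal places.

h = 0.167

x̄ = (4 + 5 + 9 + 11 + 12 + 13)/6 = 9
Σ(x − x̄)² = 25 + 16 + 0 + 4 + 9 + 16 = 70
h = 1/6 + (0)²/70 = 0.166667 + 0 = 0.167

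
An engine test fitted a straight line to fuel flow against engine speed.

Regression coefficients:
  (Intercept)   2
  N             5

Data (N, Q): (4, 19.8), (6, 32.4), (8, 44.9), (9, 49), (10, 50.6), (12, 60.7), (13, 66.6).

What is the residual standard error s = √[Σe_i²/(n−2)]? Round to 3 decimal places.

s = 2.060

N=4: ŷ = 2 + 5·4 = 22; e = 19.8 − 22 = -2.2
N=6: ŷ = 2 + 5·6 = 32; e = 32.4 − 32 = 0.4
N=8: ŷ = 2 + 5·8 = 42; e = 44.9 − 42 = 2.9
N=9: ŷ = 2 + 5·9 = 47; e = 49 − 47 = 2
N=10: ŷ = 2 + 5·10 = 52; e = 50.6 − 52 = -1.4
N=12: ŷ = 2 + 5·12 = 62; e = 60.7 − 62 = -1.3
N=13: ŷ = 2 + 5·13 = 67; e = 66.6 − 67 = -0.4
SSE = 4.84 + 0.16 + 8.41 + 4 + 1.96 + 1.69 + 0.16 = 21.22
s = √(21.22/5) = √4.244 ≈ 2.060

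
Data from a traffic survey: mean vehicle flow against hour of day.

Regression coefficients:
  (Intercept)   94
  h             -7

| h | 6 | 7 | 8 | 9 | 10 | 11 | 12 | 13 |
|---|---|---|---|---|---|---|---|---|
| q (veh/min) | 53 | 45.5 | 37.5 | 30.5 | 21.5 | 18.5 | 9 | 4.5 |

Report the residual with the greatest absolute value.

h=6: ŷ = 94 − 7·6 = 52; r = 53 − 52 = 1
h=7: ŷ = 94 − 7·7 = 45; r = 45.5 − 45 = 0.5
h=8: ŷ = 94 − 7·8 = 38; r = 37.5 − 38 = -0.5
h=9: ŷ = 94 − 7·9 = 31; r = 30.5 − 31 = -0.5
h=10: ŷ = 94 − 7·10 = 24; r = 21.5 − 24 = -2.5
h=11: ŷ = 94 − 7·11 = 17; r = 18.5 − 17 = 1.5
h=12: ŷ = 94 − 7·12 = 10; r = 9 − 10 = -1
h=13: ŷ = 94 − 7·13 = 3; r = 4.5 − 3 = 1.5
Largest |r| is 2.5 at h = 10, residual -2.5.

r = -2.5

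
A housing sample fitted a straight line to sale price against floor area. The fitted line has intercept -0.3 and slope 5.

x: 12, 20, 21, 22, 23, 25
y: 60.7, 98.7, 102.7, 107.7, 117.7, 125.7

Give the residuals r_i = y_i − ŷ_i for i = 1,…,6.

1, -1, -2, -2, 3, 1

x=12: ŷ = -0.3 + 5·12 = 59.7; r = 60.7 − 59.7 = 1
x=20: ŷ = -0.3 + 5·20 = 99.7; r = 98.7 − 99.7 = -1
x=21: ŷ = -0.3 + 5·21 = 104.7; r = 102.7 − 104.7 = -2
x=22: ŷ = -0.3 + 5·22 = 109.7; r = 107.7 − 109.7 = -2
x=23: ŷ = -0.3 + 5·23 = 114.7; r = 117.7 − 114.7 = 3
x=25: ŷ = -0.3 + 5·25 = 124.7; r = 125.7 − 124.7 = 1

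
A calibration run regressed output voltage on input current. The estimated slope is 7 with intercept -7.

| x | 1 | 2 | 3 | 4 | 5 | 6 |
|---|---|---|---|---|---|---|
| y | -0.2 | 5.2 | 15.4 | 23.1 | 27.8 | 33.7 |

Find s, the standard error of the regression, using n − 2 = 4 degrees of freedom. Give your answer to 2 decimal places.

x=1: ŷ = -7 + 7·1 = 0; r = -0.2 − 0 = -0.2
x=2: ŷ = -7 + 7·2 = 7; r = 5.2 − 7 = -1.8
x=3: ŷ = -7 + 7·3 = 14; r = 15.4 − 14 = 1.4
x=4: ŷ = -7 + 7·4 = 21; r = 23.1 − 21 = 2.1
x=5: ŷ = -7 + 7·5 = 28; r = 27.8 − 28 = -0.2
x=6: ŷ = -7 + 7·6 = 35; r = 33.7 − 35 = -1.3
SSE = 0.04 + 3.24 + 1.96 + 4.41 + 0.04 + 1.69 = 11.38
s = √(11.38/4) = √2.845 ≈ 1.69

s = 1.69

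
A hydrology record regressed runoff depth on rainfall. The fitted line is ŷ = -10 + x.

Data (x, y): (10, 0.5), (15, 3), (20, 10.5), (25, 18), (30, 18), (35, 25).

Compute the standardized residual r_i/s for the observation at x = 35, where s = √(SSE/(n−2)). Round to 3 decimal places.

0.000

x=10: ŷ = -10 + 10 = 0; r = 0.5 − 0 = 0.5
x=15: ŷ = -10 + 15 = 5; r = 3 − 5 = -2
x=20: ŷ = -10 + 20 = 10; r = 10.5 − 10 = 0.5
x=25: ŷ = -10 + 25 = 15; r = 18 − 15 = 3
x=30: ŷ = -10 + 30 = 20; r = 18 − 20 = -2
x=35: ŷ = -10 + 35 = 25; r = 25 − 25 = 0
SSE = 0.25 + 4 + 0.25 + 9 + 4 + 0 = 17.5
s = √(17.5/4) = 2.09165
r/s = 0 / 2.09165 = 0.000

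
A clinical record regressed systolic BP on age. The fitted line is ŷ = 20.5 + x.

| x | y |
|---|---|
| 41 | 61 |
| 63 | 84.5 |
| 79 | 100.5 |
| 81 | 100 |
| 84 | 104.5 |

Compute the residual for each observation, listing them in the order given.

x=41: ŷ = 20.5 + 41 = 61.5; r = 61 − 61.5 = -0.5
x=63: ŷ = 20.5 + 63 = 83.5; r = 84.5 − 83.5 = 1
x=79: ŷ = 20.5 + 79 = 99.5; r = 100.5 − 99.5 = 1
x=81: ŷ = 20.5 + 81 = 101.5; r = 100 − 101.5 = -1.5
x=84: ŷ = 20.5 + 84 = 104.5; r = 104.5 − 104.5 = 0

-0.5, 1, 1, -1.5, 0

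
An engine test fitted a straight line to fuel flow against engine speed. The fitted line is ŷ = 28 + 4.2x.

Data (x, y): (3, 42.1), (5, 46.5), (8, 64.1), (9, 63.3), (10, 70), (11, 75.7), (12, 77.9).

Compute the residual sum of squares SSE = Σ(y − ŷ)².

SSE = 23.5

x=3: ŷ = 28 + 4.2·3 = 40.6; r = 42.1 − 40.6 = 1.5
x=5: ŷ = 28 + 4.2·5 = 49; r = 46.5 − 49 = -2.5
x=8: ŷ = 28 + 4.2·8 = 61.6; r = 64.1 − 61.6 = 2.5
x=9: ŷ = 28 + 4.2·9 = 65.8; r = 63.3 − 65.8 = -2.5
x=10: ŷ = 28 + 4.2·10 = 70; r = 70 − 70 = 0
x=11: ŷ = 28 + 4.2·11 = 74.2; r = 75.7 − 74.2 = 1.5
x=12: ŷ = 28 + 4.2·12 = 78.4; r = 77.9 − 78.4 = -0.5
SSE = 2.25 + 6.25 + 6.25 + 6.25 + 0 + 2.25 + 0.25 = 23.5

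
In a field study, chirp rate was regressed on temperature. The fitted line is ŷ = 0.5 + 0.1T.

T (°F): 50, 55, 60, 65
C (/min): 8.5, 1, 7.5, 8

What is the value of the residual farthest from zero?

T=50: ŷ = 0.5 + 0.1·50 = 5.5; e = 8.5 − 5.5 = 3
T=55: ŷ = 0.5 + 0.1·55 = 6; e = 1 − 6 = -5
T=60: ŷ = 0.5 + 0.1·60 = 6.5; e = 7.5 − 6.5 = 1
T=65: ŷ = 0.5 + 0.1·65 = 7; e = 8 − 7 = 1
Largest |e| is 5 at T = 55, residual -5.

e = -5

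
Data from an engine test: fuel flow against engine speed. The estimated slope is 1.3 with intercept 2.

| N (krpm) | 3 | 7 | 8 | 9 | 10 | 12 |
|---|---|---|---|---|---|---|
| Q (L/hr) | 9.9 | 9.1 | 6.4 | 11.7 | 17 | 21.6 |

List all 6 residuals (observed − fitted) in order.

4, -2, -6, -2, 2, 4

N=3: Q̂ = 2 + 1.3·3 = 5.9; e = 9.9 − 5.9 = 4
N=7: Q̂ = 2 + 1.3·7 = 11.1; e = 9.1 − 11.1 = -2
N=8: Q̂ = 2 + 1.3·8 = 12.4; e = 6.4 − 12.4 = -6
N=9: Q̂ = 2 + 1.3·9 = 13.7; e = 11.7 − 13.7 = -2
N=10: Q̂ = 2 + 1.3·10 = 15; e = 17 − 15 = 2
N=12: Q̂ = 2 + 1.3·12 = 17.6; e = 21.6 − 17.6 = 4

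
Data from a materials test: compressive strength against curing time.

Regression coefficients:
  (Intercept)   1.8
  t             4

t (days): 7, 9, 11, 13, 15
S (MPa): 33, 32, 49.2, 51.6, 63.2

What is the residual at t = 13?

e = -2.2

ŷ = 1.8 + 4·13 = 53.8
e = 51.6 − 53.8 = -2.2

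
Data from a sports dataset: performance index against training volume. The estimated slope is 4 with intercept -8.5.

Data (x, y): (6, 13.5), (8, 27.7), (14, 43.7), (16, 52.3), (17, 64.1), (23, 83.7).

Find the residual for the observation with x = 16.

r = -3.2

ŷ = -8.5 + 4·16 = 55.5
r = 52.3 − 55.5 = -3.2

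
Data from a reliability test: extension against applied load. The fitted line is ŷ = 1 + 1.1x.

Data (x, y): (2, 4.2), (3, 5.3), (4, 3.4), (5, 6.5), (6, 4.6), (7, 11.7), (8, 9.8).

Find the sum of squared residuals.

x=2: ŷ = 1 + 1.1·2 = 3.2; e = 4.2 − 3.2 = 1
x=3: ŷ = 1 + 1.1·3 = 4.3; e = 5.3 − 4.3 = 1
x=4: ŷ = 1 + 1.1·4 = 5.4; e = 3.4 − 5.4 = -2
x=5: ŷ = 1 + 1.1·5 = 6.5; e = 6.5 − 6.5 = 0
x=6: ŷ = 1 + 1.1·6 = 7.6; e = 4.6 − 7.6 = -3
x=7: ŷ = 1 + 1.1·7 = 8.7; e = 11.7 − 8.7 = 3
x=8: ŷ = 1 + 1.1·8 = 9.8; e = 9.8 − 9.8 = 0
SSE = 1 + 1 + 4 + 0 + 9 + 9 + 0 = 24

SSE = 24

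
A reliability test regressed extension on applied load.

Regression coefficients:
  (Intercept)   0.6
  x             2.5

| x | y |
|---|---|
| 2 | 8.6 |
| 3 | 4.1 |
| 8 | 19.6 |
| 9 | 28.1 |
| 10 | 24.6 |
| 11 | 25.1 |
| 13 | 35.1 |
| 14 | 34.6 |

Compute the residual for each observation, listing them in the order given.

x=2: ŷ = 0.6 + 2.5·2 = 5.6; r = 8.6 − 5.6 = 3
x=3: ŷ = 0.6 + 2.5·3 = 8.1; r = 4.1 − 8.1 = -4
x=8: ŷ = 0.6 + 2.5·8 = 20.6; r = 19.6 − 20.6 = -1
x=9: ŷ = 0.6 + 2.5·9 = 23.1; r = 28.1 − 23.1 = 5
x=10: ŷ = 0.6 + 2.5·10 = 25.6; r = 24.6 − 25.6 = -1
x=11: ŷ = 0.6 + 2.5·11 = 28.1; r = 25.1 − 28.1 = -3
x=13: ŷ = 0.6 + 2.5·13 = 33.1; r = 35.1 − 33.1 = 2
x=14: ŷ = 0.6 + 2.5·14 = 35.6; r = 34.6 − 35.6 = -1

3, -4, -1, 5, -1, -3, 2, -1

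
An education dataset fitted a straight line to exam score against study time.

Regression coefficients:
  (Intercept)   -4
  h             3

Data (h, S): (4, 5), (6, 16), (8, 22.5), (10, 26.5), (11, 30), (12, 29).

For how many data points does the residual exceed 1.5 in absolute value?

h=4: Ŝ = -4 + 3·4 = 8; e = 5 − 8 = -3
h=6: Ŝ = -4 + 3·6 = 14; e = 16 − 14 = 2
h=8: Ŝ = -4 + 3·8 = 20; e = 22.5 − 20 = 2.5
h=10: Ŝ = -4 + 3·10 = 26; e = 26.5 − 26 = 0.5
h=11: Ŝ = -4 + 3·11 = 29; e = 30 − 29 = 1
h=12: Ŝ = -4 + 3·12 = 32; e = 29 − 32 = -3
|e| > 1.5: h=4 (|e|=3), h=6 (|e|=2), h=8 (|e|=2.5), h=12 (|e|=3) → 4

4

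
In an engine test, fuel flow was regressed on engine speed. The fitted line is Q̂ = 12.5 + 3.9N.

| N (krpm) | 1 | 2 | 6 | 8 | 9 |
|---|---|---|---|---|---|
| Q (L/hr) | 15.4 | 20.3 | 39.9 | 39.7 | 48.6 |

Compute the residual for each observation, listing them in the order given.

-1, 0, 4, -4, 1

N=1: Q̂ = 12.5 + 3.9·1 = 16.4; r = 15.4 − 16.4 = -1
N=2: Q̂ = 12.5 + 3.9·2 = 20.3; r = 20.3 − 20.3 = 0
N=6: Q̂ = 12.5 + 3.9·6 = 35.9; r = 39.9 − 35.9 = 4
N=8: Q̂ = 12.5 + 3.9·8 = 43.7; r = 39.7 − 43.7 = -4
N=9: Q̂ = 12.5 + 3.9·9 = 47.6; r = 48.6 − 47.6 = 1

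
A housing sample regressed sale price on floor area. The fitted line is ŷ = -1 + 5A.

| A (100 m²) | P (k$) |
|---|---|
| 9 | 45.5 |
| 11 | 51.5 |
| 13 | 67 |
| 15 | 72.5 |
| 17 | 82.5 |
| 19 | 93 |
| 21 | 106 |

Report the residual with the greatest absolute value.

e = 3

A=9: ŷ = -1 + 5·9 = 44; e = 45.5 − 44 = 1.5
A=11: ŷ = -1 + 5·11 = 54; e = 51.5 − 54 = -2.5
A=13: ŷ = -1 + 5·13 = 64; e = 67 − 64 = 3
A=15: ŷ = -1 + 5·15 = 74; e = 72.5 − 74 = -1.5
A=17: ŷ = -1 + 5·17 = 84; e = 82.5 − 84 = -1.5
A=19: ŷ = -1 + 5·19 = 94; e = 93 − 94 = -1
A=21: ŷ = -1 + 5·21 = 104; e = 106 − 104 = 2
Largest |e| is 3 at A = 13, residual 3.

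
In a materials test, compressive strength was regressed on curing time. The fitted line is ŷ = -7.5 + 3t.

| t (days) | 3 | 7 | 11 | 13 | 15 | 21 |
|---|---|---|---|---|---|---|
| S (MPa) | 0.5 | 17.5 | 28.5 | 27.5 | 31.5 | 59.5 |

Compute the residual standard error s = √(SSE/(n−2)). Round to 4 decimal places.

t=3: ŷ = -7.5 + 3·3 = 1.5; r = 0.5 − 1.5 = -1
t=7: ŷ = -7.5 + 3·7 = 13.5; r = 17.5 − 13.5 = 4
t=11: ŷ = -7.5 + 3·11 = 25.5; r = 28.5 − 25.5 = 3
t=13: ŷ = -7.5 + 3·13 = 31.5; r = 27.5 − 31.5 = -4
t=15: ŷ = -7.5 + 3·15 = 37.5; r = 31.5 − 37.5 = -6
t=21: ŷ = -7.5 + 3·21 = 55.5; r = 59.5 − 55.5 = 4
SSE = 1 + 16 + 9 + 16 + 36 + 16 = 94
s = √(94/4) = √23.5 ≈ 4.8477

s = 4.8477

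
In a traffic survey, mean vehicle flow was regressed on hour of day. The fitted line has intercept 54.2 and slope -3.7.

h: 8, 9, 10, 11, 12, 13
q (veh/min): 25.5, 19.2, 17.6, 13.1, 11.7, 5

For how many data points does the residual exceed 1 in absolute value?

3

h=8: ŷ = 54.2 − 3.7·8 = 24.6; r = 25.5 − 24.6 = 0.9
h=9: ŷ = 54.2 − 3.7·9 = 20.9; r = 19.2 − 20.9 = -1.7
h=10: ŷ = 54.2 − 3.7·10 = 17.2; r = 17.6 − 17.2 = 0.4
h=11: ŷ = 54.2 − 3.7·11 = 13.5; r = 13.1 − 13.5 = -0.4
h=12: ŷ = 54.2 − 3.7·12 = 9.8; r = 11.7 − 9.8 = 1.9
h=13: ŷ = 54.2 − 3.7·13 = 6.1; r = 5 − 6.1 = -1.1
|r| > 1: h=9 (|r|=1.7), h=12 (|r|=1.9), h=13 (|r|=1.1) → 3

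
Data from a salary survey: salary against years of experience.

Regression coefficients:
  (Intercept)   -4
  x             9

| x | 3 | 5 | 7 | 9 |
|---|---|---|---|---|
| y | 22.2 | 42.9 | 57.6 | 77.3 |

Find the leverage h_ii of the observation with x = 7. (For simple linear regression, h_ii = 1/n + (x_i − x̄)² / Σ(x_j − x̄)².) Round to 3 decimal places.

x̄ = (3 + 5 + 7 + 9)/4 = 6
Σ(x − x̄)² = 9 + 1 + 1 + 9 = 20
h = 1/4 + (1)²/20 = 0.25 + 0.05 = 0.300

h = 0.300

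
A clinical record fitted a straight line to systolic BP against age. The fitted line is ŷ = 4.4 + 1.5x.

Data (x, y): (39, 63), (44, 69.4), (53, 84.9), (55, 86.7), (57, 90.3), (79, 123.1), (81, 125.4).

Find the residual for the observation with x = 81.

ŷ = 4.4 + 1.5·81 = 125.9
r = 125.4 − 125.9 = -0.5

r = -0.5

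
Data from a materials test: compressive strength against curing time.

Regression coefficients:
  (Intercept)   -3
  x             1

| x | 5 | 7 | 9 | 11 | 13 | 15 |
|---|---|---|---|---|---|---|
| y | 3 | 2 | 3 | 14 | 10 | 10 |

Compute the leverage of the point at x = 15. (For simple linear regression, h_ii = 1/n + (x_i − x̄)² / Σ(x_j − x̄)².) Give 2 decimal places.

h = 0.52

x̄ = (5 + 7 + 9 + 11 + 13 + 15)/6 = 10
Σ(x − x̄)² = 25 + 9 + 1 + 1 + 9 + 25 = 70
h = 1/6 + (5)²/70 = 0.166667 + 0.357143 = 0.52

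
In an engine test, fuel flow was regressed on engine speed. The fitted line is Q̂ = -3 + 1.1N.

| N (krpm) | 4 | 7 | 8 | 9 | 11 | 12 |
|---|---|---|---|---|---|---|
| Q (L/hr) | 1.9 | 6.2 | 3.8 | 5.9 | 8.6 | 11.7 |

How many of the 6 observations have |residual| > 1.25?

N=4: Q̂ = -3 + 1.1·4 = 1.4; r = 1.9 − 1.4 = 0.5
N=7: Q̂ = -3 + 1.1·7 = 4.7; r = 6.2 − 4.7 = 1.5
N=8: Q̂ = -3 + 1.1·8 = 5.8; r = 3.8 − 5.8 = -2
N=9: Q̂ = -3 + 1.1·9 = 6.9; r = 5.9 − 6.9 = -1
N=11: Q̂ = -3 + 1.1·11 = 9.1; r = 8.6 − 9.1 = -0.5
N=12: Q̂ = -3 + 1.1·12 = 10.2; r = 11.7 − 10.2 = 1.5
|r| > 1.25: N=7 (|r|=1.5), N=8 (|r|=2), N=12 (|r|=1.5) → 3

3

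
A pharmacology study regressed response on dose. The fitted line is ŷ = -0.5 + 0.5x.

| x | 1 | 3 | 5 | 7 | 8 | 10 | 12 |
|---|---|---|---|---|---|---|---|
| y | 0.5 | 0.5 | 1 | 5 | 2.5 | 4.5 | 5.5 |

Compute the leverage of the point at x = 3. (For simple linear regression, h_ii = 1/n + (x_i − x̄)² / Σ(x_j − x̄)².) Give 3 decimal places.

x̄ = (1 + 3 + 5 + 7 + 8 + 10 + 12)/7 = 6.57143
Σ(x − x̄)² = 31.0408 + 12.7551 + 2.46939 + 0.183673 + 2.04082 + 11.7551 + 29.4694 = 89.7143
h = 1/7 + (-3.57143)²/89.7143 = 0.142857 + 0.142175 = 0.285

h = 0.285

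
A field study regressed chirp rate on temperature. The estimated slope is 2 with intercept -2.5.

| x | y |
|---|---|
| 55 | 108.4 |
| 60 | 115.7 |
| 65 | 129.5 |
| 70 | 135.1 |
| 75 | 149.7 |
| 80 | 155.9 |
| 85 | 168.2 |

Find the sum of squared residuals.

x=55: ŷ = -2.5 + 2·55 = 107.5; r = 108.4 − 107.5 = 0.9
x=60: ŷ = -2.5 + 2·60 = 117.5; r = 115.7 − 117.5 = -1.8
x=65: ŷ = -2.5 + 2·65 = 127.5; r = 129.5 − 127.5 = 2
x=70: ŷ = -2.5 + 2·70 = 137.5; r = 135.1 − 137.5 = -2.4
x=75: ŷ = -2.5 + 2·75 = 147.5; r = 149.7 − 147.5 = 2.2
x=80: ŷ = -2.5 + 2·80 = 157.5; r = 155.9 − 157.5 = -1.6
x=85: ŷ = -2.5 + 2·85 = 167.5; r = 168.2 − 167.5 = 0.7
SSE = 0.81 + 3.24 + 4 + 5.76 + 4.84 + 2.56 + 0.49 = 21.7

SSE = 21.7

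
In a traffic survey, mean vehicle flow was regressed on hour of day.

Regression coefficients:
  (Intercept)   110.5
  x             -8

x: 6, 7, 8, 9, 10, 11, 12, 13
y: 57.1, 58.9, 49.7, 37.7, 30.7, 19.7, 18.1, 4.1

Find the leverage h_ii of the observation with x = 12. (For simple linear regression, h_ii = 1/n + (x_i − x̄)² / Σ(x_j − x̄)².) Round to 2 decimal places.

h = 0.27

x̄ = (6 + 7 + 8 + 9 + 10 + 11 + 12 + 13)/8 = 9.5
Σ(x − x̄)² = 12.25 + 6.25 + 2.25 + 0.25 + 0.25 + 2.25 + 6.25 + 12.25 = 42
h = 1/8 + (2.5)²/42 = 0.125 + 0.14881 = 0.27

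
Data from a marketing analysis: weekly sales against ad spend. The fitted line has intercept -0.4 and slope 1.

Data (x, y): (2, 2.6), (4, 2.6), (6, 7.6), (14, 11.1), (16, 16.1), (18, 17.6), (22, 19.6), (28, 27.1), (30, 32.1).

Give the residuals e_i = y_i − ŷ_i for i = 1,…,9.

1, -1, 2, -2.5, 0.5, 0, -2, -0.5, 2.5

x=2: ŷ = -0.4 + 2 = 1.6; e = 2.6 − 1.6 = 1
x=4: ŷ = -0.4 + 4 = 3.6; e = 2.6 − 3.6 = -1
x=6: ŷ = -0.4 + 6 = 5.6; e = 7.6 − 5.6 = 2
x=14: ŷ = -0.4 + 14 = 13.6; e = 11.1 − 13.6 = -2.5
x=16: ŷ = -0.4 + 16 = 15.6; e = 16.1 − 15.6 = 0.5
x=18: ŷ = -0.4 + 18 = 17.6; e = 17.6 − 17.6 = 0
x=22: ŷ = -0.4 + 22 = 21.6; e = 19.6 − 21.6 = -2
x=28: ŷ = -0.4 + 28 = 27.6; e = 27.1 − 27.6 = -0.5
x=30: ŷ = -0.4 + 30 = 29.6; e = 32.1 − 29.6 = 2.5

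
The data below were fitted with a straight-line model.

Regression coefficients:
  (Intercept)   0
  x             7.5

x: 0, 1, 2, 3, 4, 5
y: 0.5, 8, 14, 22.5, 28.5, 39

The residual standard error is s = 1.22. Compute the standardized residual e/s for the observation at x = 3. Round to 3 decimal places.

0.000

ŷ = 7.5·3 = 22.5
e = 22.5 − 22.5 = 0
e/s = 0 / 1.22 = 0.000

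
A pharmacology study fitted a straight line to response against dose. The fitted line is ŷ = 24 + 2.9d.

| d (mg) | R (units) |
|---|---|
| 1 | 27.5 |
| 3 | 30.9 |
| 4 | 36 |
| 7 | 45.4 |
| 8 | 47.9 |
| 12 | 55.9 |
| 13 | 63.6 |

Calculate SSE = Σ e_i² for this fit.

d=1: ŷ = 24 + 2.9·1 = 26.9; e = 27.5 − 26.9 = 0.6
d=3: ŷ = 24 + 2.9·3 = 32.7; e = 30.9 − 32.7 = -1.8
d=4: ŷ = 24 + 2.9·4 = 35.6; e = 36 − 35.6 = 0.4
d=7: ŷ = 24 + 2.9·7 = 44.3; e = 45.4 − 44.3 = 1.1
d=8: ŷ = 24 + 2.9·8 = 47.2; e = 47.9 − 47.2 = 0.7
d=12: ŷ = 24 + 2.9·12 = 58.8; e = 55.9 − 58.8 = -2.9
d=13: ŷ = 24 + 2.9·13 = 61.7; e = 63.6 − 61.7 = 1.9
SSE = 0.36 + 3.24 + 0.16 + 1.21 + 0.49 + 8.41 + 3.61 = 17.48

SSE = 17.48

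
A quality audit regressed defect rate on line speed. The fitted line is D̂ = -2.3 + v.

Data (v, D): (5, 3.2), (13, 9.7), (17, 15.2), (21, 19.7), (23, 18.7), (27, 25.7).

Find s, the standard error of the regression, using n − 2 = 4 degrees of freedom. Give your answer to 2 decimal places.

v=5: D̂ = -2.3 + 5 = 2.7; e = 3.2 − 2.7 = 0.5
v=13: D̂ = -2.3 + 13 = 10.7; e = 9.7 − 10.7 = -1
v=17: D̂ = -2.3 + 17 = 14.7; e = 15.2 − 14.7 = 0.5
v=21: D̂ = -2.3 + 21 = 18.7; e = 19.7 − 18.7 = 1
v=23: D̂ = -2.3 + 23 = 20.7; e = 18.7 − 20.7 = -2
v=27: D̂ = -2.3 + 27 = 24.7; e = 25.7 − 24.7 = 1
SSE = 0.25 + 1 + 0.25 + 1 + 4 + 1 = 7.5
s = √(7.5/4) = √1.875 ≈ 1.37

s = 1.37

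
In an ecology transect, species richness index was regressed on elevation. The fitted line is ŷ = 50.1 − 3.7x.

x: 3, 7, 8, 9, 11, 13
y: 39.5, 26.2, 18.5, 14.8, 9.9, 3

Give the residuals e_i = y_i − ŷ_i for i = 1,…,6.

0.5, 2, -2, -2, 0.5, 1

x=3: ŷ = 50.1 − 3.7·3 = 39; e = 39.5 − 39 = 0.5
x=7: ŷ = 50.1 − 3.7·7 = 24.2; e = 26.2 − 24.2 = 2
x=8: ŷ = 50.1 − 3.7·8 = 20.5; e = 18.5 − 20.5 = -2
x=9: ŷ = 50.1 − 3.7·9 = 16.8; e = 14.8 − 16.8 = -2
x=11: ŷ = 50.1 − 3.7·11 = 9.4; e = 9.9 − 9.4 = 0.5
x=13: ŷ = 50.1 − 3.7·13 = 2; e = 3 − 2 = 1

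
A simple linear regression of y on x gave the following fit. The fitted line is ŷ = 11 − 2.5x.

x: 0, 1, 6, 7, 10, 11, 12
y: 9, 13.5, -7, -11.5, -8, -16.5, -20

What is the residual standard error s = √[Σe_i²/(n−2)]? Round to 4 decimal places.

s = 4.4721

x=0: ŷ = 11 − 2.5·0 = 11; e = 9 − 11 = -2
x=1: ŷ = 11 − 2.5·1 = 8.5; e = 13.5 − 8.5 = 5
x=6: ŷ = 11 − 2.5·6 = -4; e = -7 − (-4) = -3
x=7: ŷ = 11 − 2.5·7 = -6.5; e = -11.5 − (-6.5) = -5
x=10: ŷ = 11 − 2.5·10 = -14; e = -8 − (-14) = 6
x=11: ŷ = 11 − 2.5·11 = -16.5; e = -16.5 − (-16.5) = 0
x=12: ŷ = 11 − 2.5·12 = -19; e = -20 − (-19) = -1
SSE = 4 + 25 + 9 + 25 + 36 + 0 + 1 = 100
s = √(100/5) = √20 ≈ 4.4721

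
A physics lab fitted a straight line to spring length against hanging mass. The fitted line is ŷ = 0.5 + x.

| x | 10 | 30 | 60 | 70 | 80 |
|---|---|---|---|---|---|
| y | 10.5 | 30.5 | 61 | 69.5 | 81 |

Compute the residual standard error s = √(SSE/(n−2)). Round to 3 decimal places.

x=10: ŷ = 0.5 + 10 = 10.5; r = 10.5 − 10.5 = 0
x=30: ŷ = 0.5 + 30 = 30.5; r = 30.5 − 30.5 = 0
x=60: ŷ = 0.5 + 60 = 60.5; r = 61 − 60.5 = 0.5
x=70: ŷ = 0.5 + 70 = 70.5; r = 69.5 − 70.5 = -1
x=80: ŷ = 0.5 + 80 = 80.5; r = 81 − 80.5 = 0.5
SSE = 0 + 0 + 0.25 + 1 + 0.25 = 1.5
s = √(1.5/3) = √0.5 ≈ 0.707

s = 0.707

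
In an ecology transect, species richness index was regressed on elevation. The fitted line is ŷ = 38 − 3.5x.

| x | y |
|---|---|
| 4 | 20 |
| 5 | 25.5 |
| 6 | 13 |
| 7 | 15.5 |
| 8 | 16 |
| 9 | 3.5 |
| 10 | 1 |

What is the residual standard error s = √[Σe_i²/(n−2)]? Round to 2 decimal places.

s = 4.69

x=4: ŷ = 38 − 3.5·4 = 24; e = 20 − 24 = -4
x=5: ŷ = 38 − 3.5·5 = 20.5; e = 25.5 − 20.5 = 5
x=6: ŷ = 38 − 3.5·6 = 17; e = 13 − 17 = -4
x=7: ŷ = 38 − 3.5·7 = 13.5; e = 15.5 − 13.5 = 2
x=8: ŷ = 38 − 3.5·8 = 10; e = 16 − 10 = 6
x=9: ŷ = 38 − 3.5·9 = 6.5; e = 3.5 − 6.5 = -3
x=10: ŷ = 38 − 3.5·10 = 3; e = 1 − 3 = -2
SSE = 16 + 25 + 16 + 4 + 36 + 9 + 4 = 110
s = √(110/5) = √22 ≈ 4.69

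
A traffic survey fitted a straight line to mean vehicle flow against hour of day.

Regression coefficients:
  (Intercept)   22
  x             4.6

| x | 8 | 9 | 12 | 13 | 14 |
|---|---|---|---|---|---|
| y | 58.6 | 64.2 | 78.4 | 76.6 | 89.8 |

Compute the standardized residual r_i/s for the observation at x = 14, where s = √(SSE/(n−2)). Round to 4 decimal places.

x=8: ŷ = 22 + 4.6·8 = 58.8; r = 58.6 − 58.8 = -0.2
x=9: ŷ = 22 + 4.6·9 = 63.4; r = 64.2 − 63.4 = 0.8
x=12: ŷ = 22 + 4.6·12 = 77.2; r = 78.4 − 77.2 = 1.2
x=13: ŷ = 22 + 4.6·13 = 81.8; r = 76.6 − 81.8 = -5.2
x=14: ŷ = 22 + 4.6·14 = 86.4; r = 89.8 − 86.4 = 3.4
SSE = 0.04 + 0.64 + 1.44 + 27.04 + 11.56 = 40.72
s = √(40.72/3) = 3.6842
r/s = 3.4 / 3.6842 = 0.9229

0.9229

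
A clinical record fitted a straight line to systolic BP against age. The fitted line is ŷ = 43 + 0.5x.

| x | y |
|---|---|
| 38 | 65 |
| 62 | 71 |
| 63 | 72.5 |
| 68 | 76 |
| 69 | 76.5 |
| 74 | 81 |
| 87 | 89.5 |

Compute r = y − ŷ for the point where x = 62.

r = -3

ŷ = 43 + 0.5·62 = 74
r = 71 − 74 = -3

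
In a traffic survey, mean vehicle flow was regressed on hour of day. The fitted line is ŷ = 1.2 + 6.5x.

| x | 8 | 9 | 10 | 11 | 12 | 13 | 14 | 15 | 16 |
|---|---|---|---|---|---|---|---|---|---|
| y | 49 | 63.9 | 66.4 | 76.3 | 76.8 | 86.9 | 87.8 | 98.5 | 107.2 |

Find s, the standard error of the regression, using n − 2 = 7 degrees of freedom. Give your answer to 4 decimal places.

s = 3.3569

x=8: ŷ = 1.2 + 6.5·8 = 53.2; r = 49 − 53.2 = -4.2
x=9: ŷ = 1.2 + 6.5·9 = 59.7; r = 63.9 − 59.7 = 4.2
x=10: ŷ = 1.2 + 6.5·10 = 66.2; r = 66.4 − 66.2 = 0.2
x=11: ŷ = 1.2 + 6.5·11 = 72.7; r = 76.3 − 72.7 = 3.6
x=12: ŷ = 1.2 + 6.5·12 = 79.2; r = 76.8 − 79.2 = -2.4
x=13: ŷ = 1.2 + 6.5·13 = 85.7; r = 86.9 − 85.7 = 1.2
x=14: ŷ = 1.2 + 6.5·14 = 92.2; r = 87.8 − 92.2 = -4.4
x=15: ŷ = 1.2 + 6.5·15 = 98.7; r = 98.5 − 98.7 = -0.2
x=16: ŷ = 1.2 + 6.5·16 = 105.2; r = 107.2 − 105.2 = 2
SSE = 17.64 + 17.64 + 0.04 + 12.96 + 5.76 + 1.44 + 19.36 + 0.04 + 4 = 78.88
s = √(78.88/7) = √11.2686 ≈ 3.3569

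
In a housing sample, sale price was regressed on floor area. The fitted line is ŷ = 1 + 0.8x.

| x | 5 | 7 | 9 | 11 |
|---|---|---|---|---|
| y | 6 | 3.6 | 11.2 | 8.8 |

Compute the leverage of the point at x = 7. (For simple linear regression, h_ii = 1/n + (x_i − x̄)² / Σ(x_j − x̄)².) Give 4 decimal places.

h = 0.3000

x̄ = (5 + 7 + 9 + 11)/4 = 8
Σ(x − x̄)² = 9 + 1 + 1 + 9 = 20
h = 1/4 + (-1)²/20 = 0.25 + 0.05 = 0.3000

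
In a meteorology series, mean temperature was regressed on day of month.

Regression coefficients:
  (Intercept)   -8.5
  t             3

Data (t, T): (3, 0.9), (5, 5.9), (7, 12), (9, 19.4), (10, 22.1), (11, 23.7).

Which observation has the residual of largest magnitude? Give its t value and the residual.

t=3: T̂ = -8.5 + 3·3 = 0.5; e = 0.9 − 0.5 = 0.4
t=5: T̂ = -8.5 + 3·5 = 6.5; e = 5.9 − 6.5 = -0.6
t=7: T̂ = -8.5 + 3·7 = 12.5; e = 12 − 12.5 = -0.5
t=9: T̂ = -8.5 + 3·9 = 18.5; e = 19.4 − 18.5 = 0.9
t=10: T̂ = -8.5 + 3·10 = 21.5; e = 22.1 − 21.5 = 0.6
t=11: T̂ = -8.5 + 3·11 = 24.5; e = 23.7 − 24.5 = -0.8
Largest |e| is 0.9 at t = 9, residual 0.9.

t = 9, e = 0.9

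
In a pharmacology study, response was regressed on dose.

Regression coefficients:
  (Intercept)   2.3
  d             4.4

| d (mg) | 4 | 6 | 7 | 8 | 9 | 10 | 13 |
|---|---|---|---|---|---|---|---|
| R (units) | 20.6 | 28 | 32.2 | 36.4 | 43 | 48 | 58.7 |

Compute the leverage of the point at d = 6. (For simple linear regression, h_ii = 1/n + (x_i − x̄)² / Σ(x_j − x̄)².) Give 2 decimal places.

d̄ = (4 + 6 + 7 + 8 + 9 + 10 + 13)/7 = 8.14286
Σ(d − d̄)² = 17.1633 + 4.59184 + 1.30612 + 0.0204082 + 0.734694 + 3.44898 + 23.5918 = 50.8571
h = 1/7 + (-2.14286)²/50.8571 = 0.142857 + 0.0902889 = 0.23

h = 0.23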